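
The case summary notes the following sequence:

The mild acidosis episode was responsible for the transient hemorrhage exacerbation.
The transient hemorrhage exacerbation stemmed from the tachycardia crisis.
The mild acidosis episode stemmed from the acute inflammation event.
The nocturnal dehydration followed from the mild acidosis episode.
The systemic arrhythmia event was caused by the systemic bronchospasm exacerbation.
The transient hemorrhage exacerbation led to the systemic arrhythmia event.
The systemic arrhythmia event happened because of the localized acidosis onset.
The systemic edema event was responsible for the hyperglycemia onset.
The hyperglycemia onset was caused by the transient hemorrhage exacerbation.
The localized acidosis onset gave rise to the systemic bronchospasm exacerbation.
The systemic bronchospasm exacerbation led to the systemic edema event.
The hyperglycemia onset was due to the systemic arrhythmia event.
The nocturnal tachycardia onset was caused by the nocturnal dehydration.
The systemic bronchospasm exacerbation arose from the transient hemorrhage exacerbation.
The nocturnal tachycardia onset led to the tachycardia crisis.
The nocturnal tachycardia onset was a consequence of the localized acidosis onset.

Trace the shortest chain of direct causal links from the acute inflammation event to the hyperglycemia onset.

the acute inflammation event → the mild acidosis episode
the mild acidosis episode → the transient hemorrhage exacerbation
the transient hemorrhage exacerbation → the hyperglycemia onset
Length: 3 steps.

the acute inflammation event → the mild acidosis episode → the transient hemorrhage exacerbation → the hyperglycemia onset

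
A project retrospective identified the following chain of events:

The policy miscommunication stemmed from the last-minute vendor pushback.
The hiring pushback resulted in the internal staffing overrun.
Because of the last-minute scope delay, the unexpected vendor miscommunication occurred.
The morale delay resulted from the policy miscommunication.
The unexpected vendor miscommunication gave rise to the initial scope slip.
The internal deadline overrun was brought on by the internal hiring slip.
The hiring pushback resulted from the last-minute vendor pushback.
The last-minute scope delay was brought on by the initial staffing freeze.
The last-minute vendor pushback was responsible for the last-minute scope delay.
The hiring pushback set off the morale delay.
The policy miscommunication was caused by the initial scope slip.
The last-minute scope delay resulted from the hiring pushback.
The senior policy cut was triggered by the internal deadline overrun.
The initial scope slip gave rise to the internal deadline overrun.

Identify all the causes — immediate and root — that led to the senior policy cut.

the hiring pushback, the initial scope slip, the initial staffing freeze, the internal deadline overrun, the internal hiring slip, the last-minute scope delay, the last-minute vendor pushback, the unexpected vendor miscommunication

Immediate cause of the senior policy cut: the internal deadline overrun.
Further upstream: the internal hiring slip, the last-minute vendor pushback, the hiring pushback, the initial staffing freeze, the last-minute scope delay, the unexpected vendor miscommunication, the initial scope slip.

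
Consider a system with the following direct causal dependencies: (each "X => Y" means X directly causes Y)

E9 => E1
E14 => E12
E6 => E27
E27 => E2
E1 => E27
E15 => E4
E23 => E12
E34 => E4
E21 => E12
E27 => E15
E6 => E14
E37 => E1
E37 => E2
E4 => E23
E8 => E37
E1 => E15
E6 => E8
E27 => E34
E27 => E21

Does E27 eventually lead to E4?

Yes

There is a causal chain: E27 → E34 → E4.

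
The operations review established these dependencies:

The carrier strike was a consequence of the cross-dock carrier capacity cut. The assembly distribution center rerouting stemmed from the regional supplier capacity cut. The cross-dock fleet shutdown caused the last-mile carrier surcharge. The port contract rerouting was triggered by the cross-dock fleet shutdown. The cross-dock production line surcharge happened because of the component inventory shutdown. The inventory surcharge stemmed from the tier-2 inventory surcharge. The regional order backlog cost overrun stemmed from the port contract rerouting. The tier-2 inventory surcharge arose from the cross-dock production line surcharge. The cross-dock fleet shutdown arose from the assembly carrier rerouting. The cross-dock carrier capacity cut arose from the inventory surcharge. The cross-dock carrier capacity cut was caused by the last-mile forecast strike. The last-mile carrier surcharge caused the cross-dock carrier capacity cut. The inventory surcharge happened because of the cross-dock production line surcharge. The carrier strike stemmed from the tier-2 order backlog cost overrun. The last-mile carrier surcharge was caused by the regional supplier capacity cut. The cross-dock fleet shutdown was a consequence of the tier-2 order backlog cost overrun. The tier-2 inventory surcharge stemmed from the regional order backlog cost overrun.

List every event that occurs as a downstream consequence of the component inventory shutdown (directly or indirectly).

the carrier strike, the cross-dock carrier capacity cut, the cross-dock production line surcharge, the inventory surcharge, the tier-2 inventory surcharge

Direct effects: the cross-dock production line surcharge.
2 steps out: the tier-2 inventory surcharge, the inventory surcharge.
3 steps out: the cross-dock carrier capacity cut.
4 steps out: the carrier strike.
Not reachable from it: the regional supplier capacity cut, the assembly distribution center rerouting, the assembly carrier rerouting, the tier-2 order backlog cost overrun, the cross-dock fleet shutdown, the port contract rerouting, the regional order backlog cost overrun, the last-mile forecast strike, the last-mile carrier surcharge.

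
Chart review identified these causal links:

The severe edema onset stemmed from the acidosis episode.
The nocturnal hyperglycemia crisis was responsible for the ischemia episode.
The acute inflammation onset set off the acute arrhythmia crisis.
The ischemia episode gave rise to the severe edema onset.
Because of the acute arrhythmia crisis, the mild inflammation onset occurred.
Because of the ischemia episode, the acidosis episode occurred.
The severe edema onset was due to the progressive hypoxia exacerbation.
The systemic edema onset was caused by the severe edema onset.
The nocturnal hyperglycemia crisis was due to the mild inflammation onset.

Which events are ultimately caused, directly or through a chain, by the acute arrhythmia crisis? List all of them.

the acidosis episode, the ischemia episode, the mild inflammation onset, the nocturnal hyperglycemia crisis, the severe edema onset, the systemic edema onset

Direct effects: the mild inflammation onset.
2 steps out: the nocturnal hyperglycemia crisis.
3 steps out: the ischemia episode.
4 steps out: the acidosis episode, the severe edema onset.
5 steps out: the systemic edema onset.
Not reachable from it: the acute inflammation onset, the progressive hypoxia exacerbation.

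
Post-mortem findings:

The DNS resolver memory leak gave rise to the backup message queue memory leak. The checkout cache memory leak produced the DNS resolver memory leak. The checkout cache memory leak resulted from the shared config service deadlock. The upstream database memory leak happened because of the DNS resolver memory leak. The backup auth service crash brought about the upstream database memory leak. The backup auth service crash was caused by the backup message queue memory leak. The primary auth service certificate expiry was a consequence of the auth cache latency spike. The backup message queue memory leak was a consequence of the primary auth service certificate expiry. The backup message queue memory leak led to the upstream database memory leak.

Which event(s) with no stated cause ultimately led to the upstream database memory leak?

the auth cache latency spike, the shared config service deadlock

Tracing upstream from the upstream database memory leak: the upstream database memory leak ← the backup message queue memory leak ← the primary auth service certificate expiry ← the auth cache latency spike.
A separate upstream branch: the upstream database memory leak ← the DNS resolver memory leak ← the checkout cache memory leak ← the shared config service deadlock.
Each of those chain origins has no stated cause.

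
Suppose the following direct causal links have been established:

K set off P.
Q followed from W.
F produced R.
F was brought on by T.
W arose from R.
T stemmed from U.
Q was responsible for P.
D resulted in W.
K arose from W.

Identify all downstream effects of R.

Direct effects: W.
2 steps out: Q, K.
3 steps out: P.
Not reachable from it: U, T, F, D.

K, P, Q, W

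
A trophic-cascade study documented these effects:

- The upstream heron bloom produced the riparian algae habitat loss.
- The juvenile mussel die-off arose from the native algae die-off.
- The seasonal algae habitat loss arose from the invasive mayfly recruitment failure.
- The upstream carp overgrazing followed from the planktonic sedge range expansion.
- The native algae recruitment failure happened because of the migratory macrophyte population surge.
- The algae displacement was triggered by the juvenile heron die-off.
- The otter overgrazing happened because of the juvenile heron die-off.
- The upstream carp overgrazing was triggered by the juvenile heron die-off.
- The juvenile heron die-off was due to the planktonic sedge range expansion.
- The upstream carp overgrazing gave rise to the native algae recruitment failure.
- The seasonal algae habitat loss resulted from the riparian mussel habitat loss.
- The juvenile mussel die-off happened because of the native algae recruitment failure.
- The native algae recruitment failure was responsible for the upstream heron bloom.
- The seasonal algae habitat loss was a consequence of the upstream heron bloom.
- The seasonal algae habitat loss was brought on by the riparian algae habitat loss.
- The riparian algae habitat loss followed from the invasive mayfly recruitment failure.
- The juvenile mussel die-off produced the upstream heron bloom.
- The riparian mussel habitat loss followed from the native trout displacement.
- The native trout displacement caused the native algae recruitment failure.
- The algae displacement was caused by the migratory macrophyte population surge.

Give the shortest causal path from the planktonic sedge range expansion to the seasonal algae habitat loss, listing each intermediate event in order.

the planktonic sedge range expansion → the upstream carp overgrazing → the native algae recruitment failure → the upstream heron bloom → the seasonal algae habitat loss

the planktonic sedge range expansion → the upstream carp overgrazing
the upstream carp overgrazing → the native algae recruitment failure
the native algae recruitment failure → the upstream heron bloom
the upstream heron bloom → the seasonal algae habitat loss
Length: 4 steps.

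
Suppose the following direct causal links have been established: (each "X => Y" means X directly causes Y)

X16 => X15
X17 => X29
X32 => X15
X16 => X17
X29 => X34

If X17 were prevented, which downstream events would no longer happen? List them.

X29, X34

Downstream of X17: X29, X34.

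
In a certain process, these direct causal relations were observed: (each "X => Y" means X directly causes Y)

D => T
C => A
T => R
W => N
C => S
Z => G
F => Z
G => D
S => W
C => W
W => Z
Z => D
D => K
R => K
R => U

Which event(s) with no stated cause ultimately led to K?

C, F

Tracing upstream from K: K ← D ← Z ← W ← C.
A separate upstream branch: K ← D ← Z ← F.
Each of those chain origins has no stated cause.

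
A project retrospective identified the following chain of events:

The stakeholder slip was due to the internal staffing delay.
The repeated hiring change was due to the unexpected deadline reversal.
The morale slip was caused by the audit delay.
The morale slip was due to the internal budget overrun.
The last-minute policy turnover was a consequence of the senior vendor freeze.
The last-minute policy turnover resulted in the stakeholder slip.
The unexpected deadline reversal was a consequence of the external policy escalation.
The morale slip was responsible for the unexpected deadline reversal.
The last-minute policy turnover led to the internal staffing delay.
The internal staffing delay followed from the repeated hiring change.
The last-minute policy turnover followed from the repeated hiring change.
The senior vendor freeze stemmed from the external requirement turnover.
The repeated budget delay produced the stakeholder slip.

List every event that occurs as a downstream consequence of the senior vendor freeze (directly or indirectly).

Direct effects: the last-minute policy turnover.
2 steps out: the internal staffing delay, the stakeholder slip.
Not reachable from it: the audit delay, the internal budget overrun, the morale slip, the external requirement turnover, the external policy escalation, the repeated budget delay, the unexpected deadline reversal, the repeated hiring change.

the internal staffing delay, the last-minute policy turnover, the stakeholder slip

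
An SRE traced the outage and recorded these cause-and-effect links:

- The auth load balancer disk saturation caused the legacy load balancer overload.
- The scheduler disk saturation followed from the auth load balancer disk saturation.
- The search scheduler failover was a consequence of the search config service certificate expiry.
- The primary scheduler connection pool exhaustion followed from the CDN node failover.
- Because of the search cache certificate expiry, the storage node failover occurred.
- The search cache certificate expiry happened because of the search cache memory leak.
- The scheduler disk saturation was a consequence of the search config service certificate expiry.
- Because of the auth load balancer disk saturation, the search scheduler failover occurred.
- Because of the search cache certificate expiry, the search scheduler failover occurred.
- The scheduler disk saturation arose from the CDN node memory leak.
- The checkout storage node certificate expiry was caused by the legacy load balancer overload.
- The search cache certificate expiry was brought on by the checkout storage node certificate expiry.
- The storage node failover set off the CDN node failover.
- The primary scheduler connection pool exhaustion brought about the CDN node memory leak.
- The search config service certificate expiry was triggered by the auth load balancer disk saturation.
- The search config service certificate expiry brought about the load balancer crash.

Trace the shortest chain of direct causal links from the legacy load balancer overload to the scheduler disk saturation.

the legacy load balancer overload → the checkout storage node certificate expiry
the checkout storage node certificate expiry → the search cache certificate expiry
the search cache certificate expiry → the storage node failover
the storage node failover → the CDN node failover
the CDN node failover → the primary scheduler connection pool exhaustion
the primary scheduler connection pool exhaustion → the CDN node memory leak
the CDN node memory leak → the scheduler disk saturation
Length: 7 steps.

the legacy load balancer overload → the checkout storage node certificate expiry → the search cache certificate expiry → the storage node failover → the CDN node failover → the primary scheduler connection pool exhaustion → the CDN node memory leak → the scheduler disk saturation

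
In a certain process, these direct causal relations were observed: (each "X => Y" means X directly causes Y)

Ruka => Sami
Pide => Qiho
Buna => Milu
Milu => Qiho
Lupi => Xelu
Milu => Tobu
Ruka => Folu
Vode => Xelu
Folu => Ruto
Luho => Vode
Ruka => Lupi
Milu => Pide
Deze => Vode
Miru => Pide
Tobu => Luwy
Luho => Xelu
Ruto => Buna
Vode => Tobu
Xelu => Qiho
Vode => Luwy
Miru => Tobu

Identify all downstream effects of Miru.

Luwy, Pide, Qiho, Tobu

Direct effects: Pide, Tobu.
2 steps out: Luwy, Qiho.
Not reachable from it: Deze, Ruka, Sami, Folu, Luho, Ruto, Lupi, Vode, Buna, Milu, Xelu.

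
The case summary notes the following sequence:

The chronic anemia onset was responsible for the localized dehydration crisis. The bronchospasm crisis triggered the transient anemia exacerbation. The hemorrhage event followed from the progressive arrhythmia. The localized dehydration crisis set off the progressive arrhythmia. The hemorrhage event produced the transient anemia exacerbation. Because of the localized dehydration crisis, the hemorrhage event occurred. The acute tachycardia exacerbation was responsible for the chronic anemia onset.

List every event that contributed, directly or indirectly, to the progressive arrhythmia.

the acute tachycardia exacerbation, the chronic anemia onset, the localized dehydration crisis

Immediate cause of the progressive arrhythmia: the localized dehydration crisis.
Further upstream: the acute tachycardia exacerbation, the chronic anemia onset.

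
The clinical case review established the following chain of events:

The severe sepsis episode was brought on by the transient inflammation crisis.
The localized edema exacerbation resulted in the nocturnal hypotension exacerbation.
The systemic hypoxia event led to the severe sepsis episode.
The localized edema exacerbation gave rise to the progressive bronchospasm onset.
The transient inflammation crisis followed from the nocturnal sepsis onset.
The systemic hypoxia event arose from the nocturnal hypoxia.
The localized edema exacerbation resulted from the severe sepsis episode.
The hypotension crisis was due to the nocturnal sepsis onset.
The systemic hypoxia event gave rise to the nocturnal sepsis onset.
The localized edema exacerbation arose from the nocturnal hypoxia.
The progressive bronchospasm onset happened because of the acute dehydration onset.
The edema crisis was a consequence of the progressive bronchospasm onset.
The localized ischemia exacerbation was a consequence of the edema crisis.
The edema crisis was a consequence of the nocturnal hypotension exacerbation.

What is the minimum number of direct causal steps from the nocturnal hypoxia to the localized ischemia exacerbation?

4

Shortest chain: the nocturnal hypoxia → the localized edema exacerbation → the progressive bronchospasm onset → the edema crisis → the localized ischemia exacerbation.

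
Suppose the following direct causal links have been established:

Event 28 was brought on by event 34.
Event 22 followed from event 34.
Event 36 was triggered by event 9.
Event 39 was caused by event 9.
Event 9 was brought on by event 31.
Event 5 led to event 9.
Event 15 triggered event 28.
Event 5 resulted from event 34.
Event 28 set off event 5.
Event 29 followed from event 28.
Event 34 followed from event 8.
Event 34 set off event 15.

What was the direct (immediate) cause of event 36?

event 9

Upstream contributors include event 8, event 34, event 15, event 28, event 5, event 31, but only event 9 feeds directly into event 36.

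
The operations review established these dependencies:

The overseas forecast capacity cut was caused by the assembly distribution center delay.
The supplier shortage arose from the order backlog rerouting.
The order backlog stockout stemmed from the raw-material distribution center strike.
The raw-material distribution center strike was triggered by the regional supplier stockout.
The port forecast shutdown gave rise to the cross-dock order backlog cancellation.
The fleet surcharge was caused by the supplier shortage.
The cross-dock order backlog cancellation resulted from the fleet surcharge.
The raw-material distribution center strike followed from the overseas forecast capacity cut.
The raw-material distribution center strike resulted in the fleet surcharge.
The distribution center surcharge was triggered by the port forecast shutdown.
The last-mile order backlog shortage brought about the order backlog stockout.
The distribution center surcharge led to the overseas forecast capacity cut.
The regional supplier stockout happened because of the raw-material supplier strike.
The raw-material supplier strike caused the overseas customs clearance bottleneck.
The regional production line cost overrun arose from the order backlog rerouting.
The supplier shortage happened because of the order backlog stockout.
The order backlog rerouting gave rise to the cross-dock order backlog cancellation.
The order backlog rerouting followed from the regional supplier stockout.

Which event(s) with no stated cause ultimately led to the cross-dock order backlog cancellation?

the assembly distribution center delay, the last-mile order backlog shortage, the port forecast shutdown, the raw-material supplier strike

Tracing upstream from the cross-dock order backlog cancellation: the cross-dock order backlog cancellation ← the order backlog rerouting ← the regional supplier stockout ← the raw-material supplier strike.
A separate upstream branch: the cross-dock order backlog cancellation ← the fleet surcharge ← the raw-material distribution center strike ← the overseas forecast capacity cut ← the assembly distribution center delay.
A separate upstream branch: the cross-dock order backlog cancellation ← the port forecast shutdown.
A separate upstream branch: the cross-dock order backlog cancellation ← the fleet surcharge ← the supplier shortage ← the order backlog stockout ← the last-mile order backlog shortage.
Each of those chain origins has no stated cause.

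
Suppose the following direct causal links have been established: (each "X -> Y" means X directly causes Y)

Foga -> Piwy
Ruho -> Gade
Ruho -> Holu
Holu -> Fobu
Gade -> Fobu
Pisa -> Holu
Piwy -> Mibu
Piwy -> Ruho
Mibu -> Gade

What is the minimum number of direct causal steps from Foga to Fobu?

Shortest chain: Foga → Piwy → Mibu → Gade → Fobu.

4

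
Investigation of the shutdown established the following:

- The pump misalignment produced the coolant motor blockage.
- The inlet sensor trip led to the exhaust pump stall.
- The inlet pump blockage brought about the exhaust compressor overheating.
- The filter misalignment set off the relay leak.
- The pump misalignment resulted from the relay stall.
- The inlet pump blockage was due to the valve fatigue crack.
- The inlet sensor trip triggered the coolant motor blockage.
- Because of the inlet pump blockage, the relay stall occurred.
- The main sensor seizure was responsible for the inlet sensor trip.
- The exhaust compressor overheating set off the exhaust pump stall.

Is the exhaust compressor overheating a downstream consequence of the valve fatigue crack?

There is a causal chain: the valve fatigue crack → the inlet pump blockage → the exhaust compressor overheating.

Yes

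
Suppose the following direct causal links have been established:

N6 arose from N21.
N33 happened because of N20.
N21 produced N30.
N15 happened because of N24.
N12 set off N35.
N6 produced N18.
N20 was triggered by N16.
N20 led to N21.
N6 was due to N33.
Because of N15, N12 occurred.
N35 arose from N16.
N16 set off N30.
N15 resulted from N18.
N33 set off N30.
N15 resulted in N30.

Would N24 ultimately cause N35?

Yes

There is a causal chain: N24 → N15 → N12 → N35.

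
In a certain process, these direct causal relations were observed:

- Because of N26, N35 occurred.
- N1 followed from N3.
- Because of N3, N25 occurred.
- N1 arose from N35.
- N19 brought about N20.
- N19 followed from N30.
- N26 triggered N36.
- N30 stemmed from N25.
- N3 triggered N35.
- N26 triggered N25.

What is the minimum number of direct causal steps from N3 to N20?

Shortest chain: N3 → N25 → N30 → N19 → N20.

4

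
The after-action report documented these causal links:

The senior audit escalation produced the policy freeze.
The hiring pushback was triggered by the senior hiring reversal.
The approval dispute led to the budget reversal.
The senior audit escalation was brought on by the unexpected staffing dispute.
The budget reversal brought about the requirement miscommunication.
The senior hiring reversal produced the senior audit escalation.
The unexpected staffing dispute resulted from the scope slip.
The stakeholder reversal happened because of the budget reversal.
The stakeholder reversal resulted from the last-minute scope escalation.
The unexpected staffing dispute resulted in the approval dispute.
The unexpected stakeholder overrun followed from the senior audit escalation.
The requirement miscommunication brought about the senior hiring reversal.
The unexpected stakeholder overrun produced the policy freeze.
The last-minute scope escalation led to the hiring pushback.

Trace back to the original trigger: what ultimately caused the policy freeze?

Tracing upstream from the policy freeze: the policy freeze ← the senior audit escalation ← the unexpected staffing dispute ← the scope slip.
The scope slip has no stated cause, so it is the root.

the scope slip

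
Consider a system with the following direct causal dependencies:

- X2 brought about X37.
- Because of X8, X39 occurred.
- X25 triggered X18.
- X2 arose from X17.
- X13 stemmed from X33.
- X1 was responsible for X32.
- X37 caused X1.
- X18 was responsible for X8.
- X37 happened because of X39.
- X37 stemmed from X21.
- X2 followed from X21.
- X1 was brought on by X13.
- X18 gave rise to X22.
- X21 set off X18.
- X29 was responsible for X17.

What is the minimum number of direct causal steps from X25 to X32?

Shortest chain: X25 → X18 → X8 → X39 → X37 → X1 → X32.

6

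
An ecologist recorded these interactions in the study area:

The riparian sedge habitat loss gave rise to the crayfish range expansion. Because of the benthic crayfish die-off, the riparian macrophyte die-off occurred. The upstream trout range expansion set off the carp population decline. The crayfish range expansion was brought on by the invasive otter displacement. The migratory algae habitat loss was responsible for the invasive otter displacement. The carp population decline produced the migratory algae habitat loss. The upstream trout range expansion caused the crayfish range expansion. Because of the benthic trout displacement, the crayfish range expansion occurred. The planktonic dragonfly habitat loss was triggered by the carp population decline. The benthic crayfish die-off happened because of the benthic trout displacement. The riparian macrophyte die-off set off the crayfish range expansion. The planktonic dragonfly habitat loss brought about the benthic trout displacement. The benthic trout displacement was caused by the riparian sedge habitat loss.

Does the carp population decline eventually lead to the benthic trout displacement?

There is a causal chain: the carp population decline → the planktonic dragonfly habitat loss → the benthic trout displacement.

Yes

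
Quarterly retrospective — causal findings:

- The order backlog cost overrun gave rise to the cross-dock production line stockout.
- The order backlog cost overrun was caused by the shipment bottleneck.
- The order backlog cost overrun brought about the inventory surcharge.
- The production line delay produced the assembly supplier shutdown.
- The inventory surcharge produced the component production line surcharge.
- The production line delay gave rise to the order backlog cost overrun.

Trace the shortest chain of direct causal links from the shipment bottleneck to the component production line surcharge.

the shipment bottleneck → the order backlog cost overrun → the inventory surcharge → the component production line surcharge

the shipment bottleneck → the order backlog cost overrun
the order backlog cost overrun → the inventory surcharge
the inventory surcharge → the component production line surcharge
Length: 3 steps.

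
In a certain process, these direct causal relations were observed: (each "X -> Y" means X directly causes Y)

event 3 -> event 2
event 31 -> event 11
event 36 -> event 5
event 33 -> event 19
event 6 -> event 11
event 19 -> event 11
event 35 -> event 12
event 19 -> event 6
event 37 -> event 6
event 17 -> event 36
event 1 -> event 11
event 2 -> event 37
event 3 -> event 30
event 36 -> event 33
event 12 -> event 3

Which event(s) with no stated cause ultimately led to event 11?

event 1, event 17, event 31, event 35

Tracing upstream from event 11: event 11 ← event 19 ← event 33 ← event 36 ← event 17.
A separate upstream branch: event 11 ← event 6 ← event 37 ← event 2 ← event 3 ← event 12 ← event 35.
A separate upstream branch: event 11 ← event 1.
A separate upstream branch: event 11 ← event 31.
Each of those chain origins has no stated cause.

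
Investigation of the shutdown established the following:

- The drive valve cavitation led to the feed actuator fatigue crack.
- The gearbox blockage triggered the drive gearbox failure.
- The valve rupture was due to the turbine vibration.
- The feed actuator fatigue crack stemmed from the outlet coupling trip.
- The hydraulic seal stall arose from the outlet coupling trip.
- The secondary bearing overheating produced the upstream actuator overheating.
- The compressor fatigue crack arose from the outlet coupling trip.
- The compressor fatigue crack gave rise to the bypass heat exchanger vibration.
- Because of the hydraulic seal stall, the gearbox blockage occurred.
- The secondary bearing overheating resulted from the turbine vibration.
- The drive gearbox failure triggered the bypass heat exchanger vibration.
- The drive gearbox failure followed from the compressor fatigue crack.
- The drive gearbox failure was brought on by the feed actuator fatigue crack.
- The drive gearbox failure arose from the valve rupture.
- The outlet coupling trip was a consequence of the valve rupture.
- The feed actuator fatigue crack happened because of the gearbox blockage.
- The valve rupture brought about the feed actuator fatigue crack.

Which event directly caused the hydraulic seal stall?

the outlet coupling trip

Upstream contributors include the turbine vibration, the valve rupture, but only the outlet coupling trip feeds directly into the hydraulic seal stall.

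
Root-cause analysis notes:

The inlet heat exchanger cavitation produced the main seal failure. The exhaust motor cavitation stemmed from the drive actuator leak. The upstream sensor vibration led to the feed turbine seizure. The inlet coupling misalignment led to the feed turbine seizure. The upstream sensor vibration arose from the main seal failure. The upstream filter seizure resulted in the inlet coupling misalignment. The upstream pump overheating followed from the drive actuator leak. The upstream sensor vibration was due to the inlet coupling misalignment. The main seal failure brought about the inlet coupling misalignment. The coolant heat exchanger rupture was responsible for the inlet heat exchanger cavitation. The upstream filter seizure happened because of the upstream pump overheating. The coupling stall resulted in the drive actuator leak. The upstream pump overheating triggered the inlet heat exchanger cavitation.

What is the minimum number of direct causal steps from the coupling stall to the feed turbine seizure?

5

Shortest chain: the coupling stall → the drive actuator leak → the upstream pump overheating → the upstream filter seizure → the inlet coupling misalignment → the feed turbine seizure.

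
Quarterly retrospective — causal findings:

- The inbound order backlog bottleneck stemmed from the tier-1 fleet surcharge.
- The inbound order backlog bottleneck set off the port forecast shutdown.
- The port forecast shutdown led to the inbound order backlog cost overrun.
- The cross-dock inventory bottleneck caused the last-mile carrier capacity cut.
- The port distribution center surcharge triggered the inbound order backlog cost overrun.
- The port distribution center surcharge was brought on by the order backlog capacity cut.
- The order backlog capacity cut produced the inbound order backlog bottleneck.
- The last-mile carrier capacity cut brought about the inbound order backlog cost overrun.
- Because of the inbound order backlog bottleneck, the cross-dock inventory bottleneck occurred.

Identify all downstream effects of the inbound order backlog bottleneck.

Direct effects: the cross-dock inventory bottleneck, the port forecast shutdown.
2 steps out: the last-mile carrier capacity cut, the inbound order backlog cost overrun.
Not reachable from it: the order backlog capacity cut, the port distribution center surcharge, the tier-1 fleet surcharge.

the cross-dock inventory bottleneck, the inbound order backlog cost overrun, the last-mile carrier capacity cut, the port forecast shutdown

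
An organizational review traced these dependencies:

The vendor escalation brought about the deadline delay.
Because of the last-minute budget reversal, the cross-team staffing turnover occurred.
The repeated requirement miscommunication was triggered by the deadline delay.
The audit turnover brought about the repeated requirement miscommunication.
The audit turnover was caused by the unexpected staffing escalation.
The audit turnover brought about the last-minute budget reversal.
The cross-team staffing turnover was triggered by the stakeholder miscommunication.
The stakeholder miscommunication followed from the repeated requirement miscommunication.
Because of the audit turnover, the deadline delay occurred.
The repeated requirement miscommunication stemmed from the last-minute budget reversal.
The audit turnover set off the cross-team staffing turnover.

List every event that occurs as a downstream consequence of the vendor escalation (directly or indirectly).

the cross-team staffing turnover, the deadline delay, the repeated requirement miscommunication, the stakeholder miscommunication

Direct effects: the deadline delay.
2 steps out: the repeated requirement miscommunication.
3 steps out: the stakeholder miscommunication.
4 steps out: the cross-team staffing turnover.
Not reachable from it: the unexpected staffing escalation, the audit turnover, the last-minute budget reversal.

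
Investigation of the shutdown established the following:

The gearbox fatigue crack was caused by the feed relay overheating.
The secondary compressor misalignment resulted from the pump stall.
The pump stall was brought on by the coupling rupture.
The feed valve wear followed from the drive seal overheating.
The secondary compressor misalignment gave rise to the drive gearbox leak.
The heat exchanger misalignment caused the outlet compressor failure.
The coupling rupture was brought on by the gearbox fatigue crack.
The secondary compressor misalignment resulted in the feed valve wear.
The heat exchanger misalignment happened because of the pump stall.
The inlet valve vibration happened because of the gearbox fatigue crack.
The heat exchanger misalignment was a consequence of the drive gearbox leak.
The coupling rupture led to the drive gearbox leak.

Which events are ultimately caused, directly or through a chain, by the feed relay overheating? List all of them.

Direct effects: the gearbox fatigue crack.
2 steps out: the coupling rupture, the inlet valve vibration.
3 steps out: the pump stall, the drive gearbox leak.
4 steps out: the secondary compressor misalignment, the heat exchanger misalignment.
5 steps out: the feed valve wear, the outlet compressor failure.
Not reachable from it: the drive seal overheating.

the coupling rupture, the drive gearbox leak, the feed valve wear, the gearbox fatigue crack, the heat exchanger misalignment, the inlet valve vibration, the outlet compressor failure, the pump stall, the secondary compressor misalignment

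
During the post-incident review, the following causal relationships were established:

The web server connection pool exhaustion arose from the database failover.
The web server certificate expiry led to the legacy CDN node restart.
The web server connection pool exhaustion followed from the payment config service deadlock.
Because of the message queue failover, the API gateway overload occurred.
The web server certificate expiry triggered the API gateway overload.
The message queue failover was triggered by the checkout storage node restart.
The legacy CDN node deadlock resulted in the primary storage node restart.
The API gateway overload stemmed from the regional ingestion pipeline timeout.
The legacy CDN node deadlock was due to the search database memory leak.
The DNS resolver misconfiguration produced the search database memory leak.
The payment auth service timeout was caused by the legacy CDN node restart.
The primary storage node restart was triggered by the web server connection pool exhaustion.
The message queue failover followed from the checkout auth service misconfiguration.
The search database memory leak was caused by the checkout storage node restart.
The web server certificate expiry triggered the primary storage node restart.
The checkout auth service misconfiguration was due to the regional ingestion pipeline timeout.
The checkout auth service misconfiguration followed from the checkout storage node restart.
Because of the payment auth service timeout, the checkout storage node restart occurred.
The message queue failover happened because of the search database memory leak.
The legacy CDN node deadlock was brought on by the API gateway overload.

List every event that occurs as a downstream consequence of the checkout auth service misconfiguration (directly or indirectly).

the API gateway overload, the legacy CDN node deadlock, the message queue failover, the primary storage node restart

Direct effects: the message queue failover.
2 steps out: the API gateway overload.
3 steps out: the legacy CDN node deadlock.
4 steps out: the primary storage node restart.
Not reachable from it: the web server certificate expiry, the legacy CDN node restart, the payment auth service timeout, the payment config service deadlock, the regional ingestion pipeline timeout, the DNS resolver misconfiguration, the checkout storage node restart, the search database memory leak, the database failover, the web server connection pool exhaustion.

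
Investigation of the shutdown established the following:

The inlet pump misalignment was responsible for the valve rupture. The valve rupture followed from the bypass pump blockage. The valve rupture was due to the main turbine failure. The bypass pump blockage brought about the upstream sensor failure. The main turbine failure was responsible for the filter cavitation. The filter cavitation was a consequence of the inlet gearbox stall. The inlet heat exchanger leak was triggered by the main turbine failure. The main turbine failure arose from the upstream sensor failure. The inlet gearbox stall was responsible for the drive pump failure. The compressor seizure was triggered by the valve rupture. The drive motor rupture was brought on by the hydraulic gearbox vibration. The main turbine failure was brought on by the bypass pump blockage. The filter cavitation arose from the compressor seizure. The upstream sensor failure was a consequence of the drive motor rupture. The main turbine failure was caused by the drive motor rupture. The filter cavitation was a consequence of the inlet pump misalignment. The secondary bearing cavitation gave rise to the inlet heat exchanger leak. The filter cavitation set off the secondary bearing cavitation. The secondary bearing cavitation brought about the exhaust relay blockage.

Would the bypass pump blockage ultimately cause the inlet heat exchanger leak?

There is a causal chain: the bypass pump blockage → the main turbine failure → the inlet heat exchanger leak.

Yes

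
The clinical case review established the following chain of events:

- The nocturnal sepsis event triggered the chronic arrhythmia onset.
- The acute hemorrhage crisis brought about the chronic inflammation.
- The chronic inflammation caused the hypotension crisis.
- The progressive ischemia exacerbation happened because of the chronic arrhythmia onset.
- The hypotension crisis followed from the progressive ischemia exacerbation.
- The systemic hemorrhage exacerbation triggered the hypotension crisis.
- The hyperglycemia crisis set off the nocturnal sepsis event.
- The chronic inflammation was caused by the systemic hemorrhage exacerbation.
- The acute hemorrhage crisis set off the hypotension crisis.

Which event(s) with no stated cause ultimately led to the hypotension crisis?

Tracing upstream from the hypotension crisis: the hypotension crisis ← the progressive ischemia exacerbation ← the chronic arrhythmia onset ← the nocturnal sepsis event ← the hyperglycemia crisis.
A separate upstream branch: the hypotension crisis ← the acute hemorrhage crisis.
A separate upstream branch: the hypotension crisis ← the systemic hemorrhage exacerbation.
Each of those chain origins has no stated cause.

the acute hemorrhage crisis, the hyperglycemia crisis, the systemic hemorrhage exacerbation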